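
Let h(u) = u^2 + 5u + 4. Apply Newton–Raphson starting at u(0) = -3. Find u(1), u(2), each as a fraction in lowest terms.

u(1) = -5, u(2) = -21/5

h'(u) = 2u + 5.
h(-3) = -2, h'(-3) = -1, so u(1) = (-3) - (-2)/(-1) = -5.
h(-5) = 4, h'(-5) = -5, so u(2) = (-5) - 4/(-5) = -21/5.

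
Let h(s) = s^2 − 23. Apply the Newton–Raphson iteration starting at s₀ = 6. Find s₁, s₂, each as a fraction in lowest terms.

h'(s) = 2s.
h(6) = 13, h'(6) = 12, so s₁ = 6 − 13/12 = 59/12.
h(59/12) = 169/144, h'(59/12) = 59/6, so s₂ = (59/12) − (169/144)/(59/6) = 6793/1416.

s₁ = 59/12, s₂ = 6793/1416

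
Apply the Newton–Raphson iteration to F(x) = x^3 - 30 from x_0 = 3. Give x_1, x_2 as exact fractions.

F'(x) = 3x^2.
F(3) = -3, F'(3) = 27, so x_1 = 3 - (-3)/27 = 28/9.
F(28/9) = 82/729, F'(28/9) = 784/27, so x_2 = (28/9) - (82/729)/(784/27) = 32887/10584.

x_1 = 28/9, x_2 = 32887/10584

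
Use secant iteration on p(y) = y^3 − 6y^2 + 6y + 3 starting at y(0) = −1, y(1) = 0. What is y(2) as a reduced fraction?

−3/13

p(−1) = −10, p(0) = 3. y(2) = 0 − 3·(0 − (−1))/(3 − (−10)) = −3/13.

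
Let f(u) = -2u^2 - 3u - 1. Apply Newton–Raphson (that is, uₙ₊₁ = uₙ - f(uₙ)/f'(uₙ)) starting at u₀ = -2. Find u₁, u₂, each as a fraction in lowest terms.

u₁ = -7/5, u₂ = -73/65

f'(u) = -4u - 3.
f(-2) = -3, f'(-2) = 5, so u₁ = (-2) - (-3)/5 = -7/5.
f(-7/5) = -18/25, f'(-7/5) = 13/5, so u₂ = (-7/5) - (-18/25)/(13/5) = -73/65.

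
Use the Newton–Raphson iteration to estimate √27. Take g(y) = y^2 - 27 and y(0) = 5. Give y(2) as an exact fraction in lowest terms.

g'(y) = 2y.
g(5) = -2, g'(5) = 10, so y(1) = 5 - (-2)/10 = 26/5.
g(26/5) = 1/25, g'(26/5) = 52/5, so y(2) = (26/5) - (1/25)/(52/5) = 1351/260.

1351/260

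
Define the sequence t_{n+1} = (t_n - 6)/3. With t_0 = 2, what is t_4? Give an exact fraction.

-238/81

t_1 = (2 - 6)/3 = -4/3.
t_2 = ((-4/3) - 6)/3 = -22/9.
t_3 = ((-22/9) - 6)/3 = -76/27.
t_4 = ((-76/27) - 6)/3 = -238/81.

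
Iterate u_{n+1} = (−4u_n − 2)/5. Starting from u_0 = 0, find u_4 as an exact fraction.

−82/625

u_1 = (−4·0 − 2)/5 = −2/5.
u_2 = (−4·(−2/5) − 2)/5 = −2/25.
u_3 = (−4·(−2/25) − 2)/5 = −42/125.
u_4 = (−4·(−42/125) − 2)/5 = −82/625.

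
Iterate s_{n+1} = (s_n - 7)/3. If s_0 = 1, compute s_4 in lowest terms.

s_1 = (1 - 7)/3 = -2.
s_2 = ((-2) - 7)/3 = -3.
s_3 = ((-3) - 7)/3 = -10/3.
s_4 = ((-10/3) - 7)/3 = -31/9.

-31/9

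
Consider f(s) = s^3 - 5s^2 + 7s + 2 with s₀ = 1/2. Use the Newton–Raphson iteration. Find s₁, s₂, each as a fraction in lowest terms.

f'(s) = 3s^2 - 10s + 7.
f(1/2) = 35/8, f'(1/2) = 11/4, so s₁ = (1/2) - (35/8)/(11/4) = -12/11.
f(-12/11) = -17150/1331, f'(-12/11) = 2599/121, so s₂ = (-12/11) - (-17150/1331)/(2599/121) = -14038/28589.

s₁ = -12/11, s₂ = -14038/28589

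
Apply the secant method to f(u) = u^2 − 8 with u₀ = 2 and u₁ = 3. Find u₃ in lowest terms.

f(2) = −4, f(3) = 1. u₂ = 3 − 1·(3 − 2)/(1 − (−4)) = 14/5.
f(3) = 1, f(14/5) = −4/25. u₃ = (14/5) − (−4/25)·((14/5) − 3)/((−4/25) − 1) = 82/29.

82/29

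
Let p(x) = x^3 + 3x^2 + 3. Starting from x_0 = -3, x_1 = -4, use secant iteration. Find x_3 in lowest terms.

p(-3) = 3, p(-4) = -13. x_2 = (-4) - (-13)·((-4) - (-3))/((-13) - 3) = -51/16.
p(-4) = -13, p(-51/16) = 4485/4096. x_3 = (-51/16) - (4485/4096)·((-51/16) - (-4))/((4485/4096) - (-13)) = -14436/4441.

-14436/4441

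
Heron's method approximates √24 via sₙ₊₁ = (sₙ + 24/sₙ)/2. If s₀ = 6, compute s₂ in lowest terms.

49/10

s₁ = (6 + 24/6)/2 = 5.
s₂ = (5 + 24/5)/2 = 49/10.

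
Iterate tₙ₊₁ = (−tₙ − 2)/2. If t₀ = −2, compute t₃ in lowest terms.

t₁ = (−(−2) − 2)/2 = 0.
t₂ = (−0 − 2)/2 = −1.
t₃ = (−(−1) − 2)/2 = −1/2.

−1/2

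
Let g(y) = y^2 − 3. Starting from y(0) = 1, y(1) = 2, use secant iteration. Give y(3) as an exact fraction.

g(1) = −2, g(2) = 1. y(2) = 2 − 1·(2 − 1)/(1 − (−2)) = 5/3.
g(2) = 1, g(5/3) = −2/9. y(3) = (5/3) − (−2/9)·((5/3) − 2)/((−2/9) − 1) = 19/11.

19/11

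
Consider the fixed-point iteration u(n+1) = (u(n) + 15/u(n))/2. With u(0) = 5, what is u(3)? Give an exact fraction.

u(1) = (5 + 15/5)/2 = 4.
u(2) = (4 + 15/4)/2 = 31/8.
u(3) = (31/8 + 15/(31/8))/2 = 1921/496.

1921/496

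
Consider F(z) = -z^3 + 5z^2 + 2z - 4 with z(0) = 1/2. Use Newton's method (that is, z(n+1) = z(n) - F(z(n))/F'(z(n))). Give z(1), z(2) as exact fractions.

F'(z) = -3z^2 + 10z + 2.
F(1/2) = -15/8, F'(1/2) = 25/4, so z(1) = (1/2) - (-15/8)/(25/4) = 4/5.
F(4/5) = 36/125, F'(4/5) = 202/25, so z(2) = (4/5) - (36/125)/(202/25) = 386/505.

z(1) = 4/5, z(2) = 386/505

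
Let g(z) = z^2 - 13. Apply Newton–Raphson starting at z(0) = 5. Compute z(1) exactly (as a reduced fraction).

g'(z) = 2z.
g(5) = 12, g'(5) = 10, so z(1) = 5 - 12/10 = 19/5.

19/5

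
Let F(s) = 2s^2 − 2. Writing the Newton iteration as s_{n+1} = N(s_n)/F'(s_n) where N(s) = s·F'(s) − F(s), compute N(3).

20

F'(s) = 4s.
N(s) = s·F'(s) − F(s) = s·(4s) − (2s^2 − 2) = 2s^2 + 2.
N(3) = 20.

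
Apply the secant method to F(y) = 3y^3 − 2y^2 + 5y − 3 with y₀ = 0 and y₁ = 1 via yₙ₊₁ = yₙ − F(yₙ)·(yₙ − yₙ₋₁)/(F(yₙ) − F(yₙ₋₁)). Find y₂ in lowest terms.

1/2

F(0) = −3, F(1) = 3. y₂ = 1 − 3·(1 − 0)/(3 − (−3)) = 1/2.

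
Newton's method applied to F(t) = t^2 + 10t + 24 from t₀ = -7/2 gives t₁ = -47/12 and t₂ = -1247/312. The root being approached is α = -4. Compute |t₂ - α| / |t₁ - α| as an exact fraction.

1/26

t₁ - α = -47/12 - (-4) = -47/12 + 4 = 1/12, so |t₁ - α| = 1/12.
t₂ - α = -1247/312 - (-4) = -1247/312 + 4 = 1/312, so |t₂ - α| = 1/312.
Ratio = (1/312) / (1/12) = 1/26.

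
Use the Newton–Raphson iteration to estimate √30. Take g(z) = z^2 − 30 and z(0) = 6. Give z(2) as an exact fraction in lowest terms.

g'(z) = 2z.
g(6) = 6, g'(6) = 12, so z(1) = 6 − 6/12 = 11/2.
g(11/2) = 1/4, g'(11/2) = 11, so z(2) = (11/2) − (1/4)/11 = 241/44.

241/44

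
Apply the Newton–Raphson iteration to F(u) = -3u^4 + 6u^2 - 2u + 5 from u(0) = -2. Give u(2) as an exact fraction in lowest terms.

-2972705/1724968

F'(u) = -12u^3 + 12u - 2.
F(-2) = -15, F'(-2) = 70, so u(1) = (-2) - (-15)/70 = -25/14.
F(-25/14) = -107595/38416, F'(-25/14) = 30803/686, so u(2) = (-25/14) - (-107595/38416)/(30803/686) = -2972705/1724968.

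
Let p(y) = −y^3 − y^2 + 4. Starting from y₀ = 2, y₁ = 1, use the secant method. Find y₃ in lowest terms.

98/73

p(2) = −8, p(1) = 2. y₂ = 1 − 2·(1 − 2)/(2 − (−8)) = 6/5.
p(1) = 2, p(6/5) = 104/125. y₃ = (6/5) − (104/125)·((6/5) − 1)/((104/125) − 2) = 98/73.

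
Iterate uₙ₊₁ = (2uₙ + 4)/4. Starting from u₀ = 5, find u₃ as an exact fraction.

u₁ = (2·5 + 4)/4 = 7/2.
u₂ = (2·(7/2) + 4)/4 = 11/4.
u₃ = (2·(11/4) + 4)/4 = 19/8.

19/8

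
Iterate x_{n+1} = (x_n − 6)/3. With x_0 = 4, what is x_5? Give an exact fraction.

−722/243

x_1 = (4 − 6)/3 = −2/3.
x_2 = ((−2/3) − 6)/3 = −20/9.
x_3 = ((−20/9) − 6)/3 = −74/27.
x_4 = ((−74/27) − 6)/3 = −236/81.
x_5 = ((−236/81) − 6)/3 = −722/243.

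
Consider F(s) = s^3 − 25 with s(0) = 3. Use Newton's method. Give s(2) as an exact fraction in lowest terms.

F'(s) = 3s^2.
F(3) = 2, F'(3) = 27, so s(1) = 3 − 2/27 = 79/27.
F(79/27) = 964/19683, F'(79/27) = 6241/243, so s(2) = (79/27) − (964/19683)/(6241/243) = 1478153/505521.

1478153/505521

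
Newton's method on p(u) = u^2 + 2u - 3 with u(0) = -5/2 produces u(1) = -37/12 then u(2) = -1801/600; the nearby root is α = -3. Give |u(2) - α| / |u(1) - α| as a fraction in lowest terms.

1/50

u(1) - α = -37/12 - (-3) = -37/12 + 3 = -1/12, so |u(1) - α| = 1/12.
u(2) - α = -1801/600 - (-3) = -1801/600 + 3 = -1/600, so |u(2) - α| = 1/600.
Ratio = (1/600) / (1/12) = 1/50.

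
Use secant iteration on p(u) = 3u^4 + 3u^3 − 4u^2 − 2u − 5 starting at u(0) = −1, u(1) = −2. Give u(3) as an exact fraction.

−358/207

p(−1) = −7, p(−2) = 7. u(2) = (−2) − 7·((−2) − (−1))/(7 − (−7)) = −3/2.
p(−2) = 7, p(−3/2) = −95/16. u(3) = (−3/2) − (−95/16)·((−3/2) − (−2))/((−95/16) − 7) = −358/207.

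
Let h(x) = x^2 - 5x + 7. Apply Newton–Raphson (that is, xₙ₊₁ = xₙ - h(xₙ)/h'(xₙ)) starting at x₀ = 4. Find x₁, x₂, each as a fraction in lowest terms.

x₁ = 3, x₂ = 2

h'(x) = 2x - 5.
h(4) = 3, h'(4) = 3, so x₁ = 4 - 3/3 = 3.
h(3) = 1, h'(3) = 1, so x₂ = 3 - 1/1 = 2.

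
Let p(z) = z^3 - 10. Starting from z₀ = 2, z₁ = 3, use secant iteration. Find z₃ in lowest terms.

15250/7129

p(2) = -2, p(3) = 17. z₂ = 3 - 17·(3 - 2)/(17 - (-2)) = 40/19.
p(3) = 17, p(40/19) = -4590/6859. z₃ = (40/19) - (-4590/6859)·((40/19) - 3)/((-4590/6859) - 17) = 15250/7129.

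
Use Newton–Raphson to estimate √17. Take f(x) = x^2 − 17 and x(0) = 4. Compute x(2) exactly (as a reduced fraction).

2177/528

f'(x) = 2x.
f(4) = −1, f'(4) = 8, so x(1) = 4 − (−1)/8 = 33/8.
f(33/8) = 1/64, f'(33/8) = 33/4, so x(2) = (33/8) − (1/64)/(33/4) = 2177/528.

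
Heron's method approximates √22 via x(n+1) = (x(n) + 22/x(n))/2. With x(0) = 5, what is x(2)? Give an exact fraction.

4409/940

x(1) = (5 + 22/5)/2 = 47/10.
x(2) = (47/10 + 22/(47/10))/2 = 4409/940.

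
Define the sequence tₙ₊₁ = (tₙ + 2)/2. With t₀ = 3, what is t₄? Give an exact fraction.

33/16

t₁ = (3 + 2)/2 = 5/2.
t₂ = ((5/2) + 2)/2 = 9/4.
t₃ = ((9/4) + 2)/2 = 17/8.
t₄ = ((17/8) + 2)/2 = 33/16.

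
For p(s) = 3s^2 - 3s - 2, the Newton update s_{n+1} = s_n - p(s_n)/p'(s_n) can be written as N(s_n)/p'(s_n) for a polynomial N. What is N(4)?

p'(s) = 6s - 3.
N(s) = s·p'(s) - p(s) = s·(6s - 3) - (3s^2 - 3s - 2) = 3s^2 + 2.
N(4) = 50.

50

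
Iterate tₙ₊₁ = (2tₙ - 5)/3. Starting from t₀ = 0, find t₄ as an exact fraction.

t₁ = (2·0 - 5)/3 = -5/3.
t₂ = (2·(-5/3) - 5)/3 = -25/9.
t₃ = (2·(-25/9) - 5)/3 = -95/27.
t₄ = (2·(-95/27) - 5)/3 = -325/81.

-325/81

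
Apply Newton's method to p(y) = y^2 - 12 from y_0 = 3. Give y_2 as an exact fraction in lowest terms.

p'(y) = 2y.
p(3) = -3, p'(3) = 6, so y_1 = 3 - (-3)/6 = 7/2.
p(7/2) = 1/4, p'(7/2) = 7, so y_2 = (7/2) - (1/4)/7 = 97/28.

97/28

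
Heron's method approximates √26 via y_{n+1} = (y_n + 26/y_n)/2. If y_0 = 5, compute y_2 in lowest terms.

y_1 = (5 + 26/5)/2 = 51/10.
y_2 = (51/10 + 26/(51/10))/2 = 5201/1020.

5201/1020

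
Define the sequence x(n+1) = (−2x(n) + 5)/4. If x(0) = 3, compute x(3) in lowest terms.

9/16

x(1) = (−2·3 + 5)/4 = −1/4.
x(2) = (−2·(−1/4) + 5)/4 = 11/8.
x(3) = (−2·(11/8) + 5)/4 = 9/16.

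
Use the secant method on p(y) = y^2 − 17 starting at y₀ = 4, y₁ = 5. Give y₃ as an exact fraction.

p(4) = −1, p(5) = 8. y₂ = 5 − 8·(5 − 4)/(8 − (−1)) = 37/9.
p(5) = 8, p(37/9) = −8/81. y₃ = (37/9) − (−8/81)·((37/9) − 5)/((−8/81) − 8) = 169/41.

169/41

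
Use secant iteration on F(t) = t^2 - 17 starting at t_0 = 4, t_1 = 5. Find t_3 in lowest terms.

F(4) = -1, F(5) = 8. t_2 = 5 - 8·(5 - 4)/(8 - (-1)) = 37/9.
F(5) = 8, F(37/9) = -8/81. t_3 = (37/9) - (-8/81)·((37/9) - 5)/((-8/81) - 8) = 169/41.

169/41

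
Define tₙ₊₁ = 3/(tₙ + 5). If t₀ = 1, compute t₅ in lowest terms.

t₁ = 3/(1 + 5) = 1/2.
t₂ = 3/(1/2 + 5) = 6/11.
t₃ = 3/(6/11 + 5) = 33/61.
t₄ = 3/(33/61 + 5) = 183/338.
t₅ = 3/(183/338 + 5) = 1014/1873.

1014/1873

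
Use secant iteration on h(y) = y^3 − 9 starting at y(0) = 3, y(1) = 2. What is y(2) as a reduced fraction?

39/19

h(3) = 18, h(2) = −1. y(2) = 2 − (−1)·(2 − 3)/((−1) − 18) = 39/19.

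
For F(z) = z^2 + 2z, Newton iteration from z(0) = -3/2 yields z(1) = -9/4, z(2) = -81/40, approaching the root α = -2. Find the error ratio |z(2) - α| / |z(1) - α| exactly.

1/10

z(1) - α = -9/4 - (-2) = -9/4 + 2 = -1/4, so |z(1) - α| = 1/4.
z(2) - α = -81/40 - (-2) = -81/40 + 2 = -1/40, so |z(2) - α| = 1/40.
Ratio = (1/40) / (1/4) = 1/10.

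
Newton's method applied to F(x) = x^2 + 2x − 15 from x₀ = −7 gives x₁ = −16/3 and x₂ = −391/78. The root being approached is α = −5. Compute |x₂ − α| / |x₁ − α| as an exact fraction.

x₁ − α = −16/3 − (−5) = −16/3 + 5 = −1/3, so |x₁ − α| = 1/3.
x₂ − α = −391/78 − (−5) = −391/78 + 5 = −1/78, so |x₂ − α| = 1/78.
Ratio = (1/78) / (1/3) = 1/26.

1/26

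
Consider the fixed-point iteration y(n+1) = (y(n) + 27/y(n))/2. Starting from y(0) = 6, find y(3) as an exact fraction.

y(1) = (6 + 27/6)/2 = 21/4.
y(2) = (21/4 + 27/(21/4))/2 = 291/56.
y(3) = (291/56 + 27/(291/56))/2 = 56451/10864.

56451/10864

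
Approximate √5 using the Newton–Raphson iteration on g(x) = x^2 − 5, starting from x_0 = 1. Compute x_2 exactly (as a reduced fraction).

7/3

g'(x) = 2x.
g(1) = −4, g'(1) = 2, so x_1 = 1 − (−4)/2 = 3.
g(3) = 4, g'(3) = 6, so x_2 = 3 − 4/6 = 7/3.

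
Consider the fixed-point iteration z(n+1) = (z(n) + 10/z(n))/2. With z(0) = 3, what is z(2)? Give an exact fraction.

721/228

z(1) = (3 + 10/3)/2 = 19/6.
z(2) = (19/6 + 10/(19/6))/2 = 721/228.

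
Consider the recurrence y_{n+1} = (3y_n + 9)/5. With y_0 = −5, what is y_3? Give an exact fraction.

306/125

y_1 = (3·(−5) + 9)/5 = −6/5.
y_2 = (3·(−6/5) + 9)/5 = 27/25.
y_3 = (3·(27/25) + 9)/5 = 306/125.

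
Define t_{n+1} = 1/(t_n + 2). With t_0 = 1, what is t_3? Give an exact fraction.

7/17

t_1 = 1/(1 + 2) = 1/3.
t_2 = 1/(1/3 + 2) = 3/7.
t_3 = 1/(3/7 + 2) = 7/17.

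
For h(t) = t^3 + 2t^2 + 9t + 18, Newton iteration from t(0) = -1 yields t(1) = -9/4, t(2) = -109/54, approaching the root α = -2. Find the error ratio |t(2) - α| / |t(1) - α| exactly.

2/27

t(1) - α = -9/4 - (-2) = -9/4 + 2 = -1/4, so |t(1) - α| = 1/4.
t(2) - α = -109/54 - (-2) = -109/54 + 2 = -1/54, so |t(2) - α| = 1/54.
Ratio = (1/54) / (1/4) = 2/27.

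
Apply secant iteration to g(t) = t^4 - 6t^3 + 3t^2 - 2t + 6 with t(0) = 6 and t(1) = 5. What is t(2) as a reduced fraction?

139/26

g(6) = 102, g(5) = -54. t(2) = 5 - (-54)·(5 - 6)/((-54) - 102) = 139/26.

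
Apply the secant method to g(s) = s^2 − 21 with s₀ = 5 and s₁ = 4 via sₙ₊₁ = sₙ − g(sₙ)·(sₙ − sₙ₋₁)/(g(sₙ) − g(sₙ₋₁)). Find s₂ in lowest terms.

41/9

g(5) = 4, g(4) = −5. s₂ = 4 − (−5)·(4 − 5)/((−5) − 4) = 41/9.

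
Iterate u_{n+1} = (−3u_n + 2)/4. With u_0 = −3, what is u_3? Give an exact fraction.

107/64

u_1 = (−3·(−3) + 2)/4 = 11/4.
u_2 = (−3·(11/4) + 2)/4 = −25/16.
u_3 = (−3·(−25/16) + 2)/4 = 107/64.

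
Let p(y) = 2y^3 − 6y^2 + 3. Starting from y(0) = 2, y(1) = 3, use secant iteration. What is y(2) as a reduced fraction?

p(2) = −5, p(3) = 3. y(2) = 3 − 3·(3 − 2)/(3 − (−5)) = 21/8.

21/8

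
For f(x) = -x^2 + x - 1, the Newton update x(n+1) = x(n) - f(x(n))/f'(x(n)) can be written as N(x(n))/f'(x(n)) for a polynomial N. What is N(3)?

f'(x) = -2x + 1.
N(x) = x·f'(x) - f(x) = x·(-2x + 1) - (-x^2 + x - 1) = -x^2 + 1.
N(3) = -8.

-8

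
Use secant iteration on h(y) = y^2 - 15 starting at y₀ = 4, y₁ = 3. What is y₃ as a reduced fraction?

31/8

h(4) = 1, h(3) = -6. y₂ = 3 - (-6)·(3 - 4)/((-6) - 1) = 27/7.
h(3) = -6, h(27/7) = -6/49. y₃ = (27/7) - (-6/49)·((27/7) - 3)/((-6/49) - (-6)) = 31/8.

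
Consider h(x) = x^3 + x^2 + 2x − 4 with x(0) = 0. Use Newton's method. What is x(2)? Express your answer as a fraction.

4/3

h'(x) = 3x^2 + 2x + 2.
h(0) = −4, h'(0) = 2, so x(1) = 0 − (−4)/2 = 2.
h(2) = 12, h'(2) = 18, so x(2) = 2 − 12/18 = 4/3.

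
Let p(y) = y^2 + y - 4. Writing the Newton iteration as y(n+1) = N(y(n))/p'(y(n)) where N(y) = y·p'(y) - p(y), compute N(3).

p'(y) = 2y + 1.
N(y) = y·p'(y) - p(y) = y·(2y + 1) - (y^2 + y - 4) = y^2 + 4.
N(3) = 13.

13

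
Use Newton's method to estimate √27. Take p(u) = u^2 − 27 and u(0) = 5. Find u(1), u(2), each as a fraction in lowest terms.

u(1) = 26/5, u(2) = 1351/260

p'(u) = 2u.
p(5) = −2, p'(5) = 10, so u(1) = 5 − (−2)/10 = 26/5.
p(26/5) = 1/25, p'(26/5) = 52/5, so u(2) = (26/5) − (1/25)/(52/5) = 1351/260.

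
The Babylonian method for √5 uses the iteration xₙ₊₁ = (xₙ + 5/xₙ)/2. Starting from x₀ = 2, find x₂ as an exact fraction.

x₁ = (2 + 5/2)/2 = 9/4.
x₂ = (9/4 + 5/(9/4))/2 = 161/72.

161/72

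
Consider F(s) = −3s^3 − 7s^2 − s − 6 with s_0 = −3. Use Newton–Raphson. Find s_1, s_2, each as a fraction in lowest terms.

F'(s) = −9s^2 − 14s − 1.
F(−3) = 15, F'(−3) = −40, so s_1 = (−3) − 15/(−40) = −21/8.
F(−21/8) = 1359/512, F'(−21/8) = −1681/64, so s_2 = (−21/8) − (1359/512)/(−1681/64) = −16971/6724.

s_1 = −21/8, s_2 = −16971/6724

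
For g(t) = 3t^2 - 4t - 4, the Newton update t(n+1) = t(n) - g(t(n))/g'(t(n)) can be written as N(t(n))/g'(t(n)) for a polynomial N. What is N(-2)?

16

g'(t) = 6t - 4.
N(t) = t·g'(t) - g(t) = t·(6t - 4) - (3t^2 - 4t - 4) = 3t^2 + 4.
N(-2) = 16.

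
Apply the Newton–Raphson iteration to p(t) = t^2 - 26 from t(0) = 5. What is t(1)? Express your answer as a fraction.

51/10

p'(t) = 2t.
p(5) = -1, p'(5) = 10, so t(1) = 5 - (-1)/10 = 51/10.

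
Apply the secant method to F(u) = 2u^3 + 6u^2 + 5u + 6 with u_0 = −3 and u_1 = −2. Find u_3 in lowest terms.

F(−3) = −9, F(−2) = 4. u_2 = (−2) − 4·((−2) − (−3))/(4 − (−9)) = −30/13.
F(−2) = 4, F(−30/13) = 4032/2197. u_3 = (−30/13) − (4032/2197)·((−30/13) − (−2))/((4032/2197) − 4) = −3054/1189.

−3054/1189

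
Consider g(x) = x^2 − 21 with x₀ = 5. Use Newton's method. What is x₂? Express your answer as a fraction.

g'(x) = 2x.
g(5) = 4, g'(5) = 10, so x₁ = 5 − 4/10 = 23/5.
g(23/5) = 4/25, g'(23/5) = 46/5, so x₂ = (23/5) − (4/25)/(46/5) = 527/115.

527/115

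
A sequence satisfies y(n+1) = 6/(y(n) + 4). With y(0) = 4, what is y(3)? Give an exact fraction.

57/50

y(1) = 6/(4 + 4) = 3/4.
y(2) = 6/(3/4 + 4) = 24/19.
y(3) = 6/(24/19 + 4) = 57/50.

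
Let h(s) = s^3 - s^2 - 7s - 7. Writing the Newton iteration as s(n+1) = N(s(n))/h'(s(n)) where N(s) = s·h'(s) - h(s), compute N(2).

h'(s) = 3s^2 - 2s - 7.
N(s) = s·h'(s) - h(s) = s·(3s^2 - 2s - 7) - (s^3 - s^2 - 7s - 7) = 2s^3 - s^2 + 7.
N(2) = 19.

19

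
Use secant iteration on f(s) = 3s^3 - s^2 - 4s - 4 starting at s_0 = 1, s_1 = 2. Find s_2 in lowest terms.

10/7

f(1) = -6, f(2) = 8. s_2 = 2 - 8·(2 - 1)/(8 - (-6)) = 10/7.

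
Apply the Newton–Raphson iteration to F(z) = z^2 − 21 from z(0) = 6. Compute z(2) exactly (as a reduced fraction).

F'(z) = 2z.
F(6) = 15, F'(6) = 12, so z(1) = 6 − 15/12 = 19/4.
F(19/4) = 25/16, F'(19/4) = 19/2, so z(2) = (19/4) − (25/16)/(19/2) = 697/152.

697/152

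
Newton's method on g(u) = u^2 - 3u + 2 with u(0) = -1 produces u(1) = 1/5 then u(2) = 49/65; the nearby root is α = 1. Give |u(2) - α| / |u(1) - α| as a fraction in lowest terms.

4/13

u(1) - α = 1/5 - 1 = -4/5, so |u(1) - α| = 4/5.
u(2) - α = 49/65 - 1 = -16/65, so |u(2) - α| = 16/65.
Ratio = (16/65) / (4/5) = 4/13.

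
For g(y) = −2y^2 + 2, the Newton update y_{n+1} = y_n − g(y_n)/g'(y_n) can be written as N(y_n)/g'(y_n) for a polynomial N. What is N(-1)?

g'(y) = −4y.
N(y) = y·g'(y) − g(y) = y·(−4y) − (−2y^2 + 2) = −2y^2 − 2.
N(-1) = −4.

−4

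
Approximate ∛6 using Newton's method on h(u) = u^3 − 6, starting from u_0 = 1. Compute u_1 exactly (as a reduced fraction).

8/3

h'(u) = 3u^2.
h(1) = −5, h'(1) = 3, so u_1 = 1 − (−5)/3 = 8/3.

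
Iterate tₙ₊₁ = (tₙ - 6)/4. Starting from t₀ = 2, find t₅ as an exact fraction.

t₁ = (2 - 6)/4 = -1.
t₂ = ((-1) - 6)/4 = -7/4.
t₃ = ((-7/4) - 6)/4 = -31/16.
t₄ = ((-31/16) - 6)/4 = -127/64.
t₅ = ((-127/64) - 6)/4 = -511/256.

-511/256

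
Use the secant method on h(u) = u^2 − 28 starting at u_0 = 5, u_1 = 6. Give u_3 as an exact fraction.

h(5) = −3, h(6) = 8. u_2 = 6 − 8·(6 − 5)/(8 − (−3)) = 58/11.
h(6) = 8, h(58/11) = −24/121. u_3 = (58/11) − (−24/121)·((58/11) − 6)/((−24/121) − 8) = 164/31.

164/31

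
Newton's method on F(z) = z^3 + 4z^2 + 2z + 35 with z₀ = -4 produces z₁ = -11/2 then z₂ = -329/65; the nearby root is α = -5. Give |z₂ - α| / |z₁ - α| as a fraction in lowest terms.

z₁ - α = -11/2 - (-5) = -11/2 + 5 = -1/2, so |z₁ - α| = 1/2.
z₂ - α = -329/65 - (-5) = -329/65 + 5 = -4/65, so |z₂ - α| = 4/65.
Ratio = (4/65) / (1/2) = 8/65.

8/65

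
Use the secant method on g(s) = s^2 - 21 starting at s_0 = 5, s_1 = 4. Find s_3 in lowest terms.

g(5) = 4, g(4) = -5. s_2 = 4 - (-5)·(4 - 5)/((-5) - 4) = 41/9.
g(4) = -5, g(41/9) = -20/81. s_3 = (41/9) - (-20/81)·((41/9) - 4)/((-20/81) - (-5)) = 353/77.

353/77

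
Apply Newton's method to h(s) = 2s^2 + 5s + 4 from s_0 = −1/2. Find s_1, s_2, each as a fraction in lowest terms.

h'(s) = 4s + 5.
h(−1/2) = 2, h'(−1/2) = 3, so s_1 = (−1/2) − 2/3 = −7/6.
h(−7/6) = 8/9, h'(−7/6) = 1/3, so s_2 = (−7/6) − (8/9)/(1/3) = −23/6.

s_1 = −7/6, s_2 = −23/6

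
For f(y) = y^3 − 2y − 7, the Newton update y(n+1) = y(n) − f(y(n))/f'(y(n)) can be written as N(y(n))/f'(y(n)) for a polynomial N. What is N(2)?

23

f'(y) = 3y^2 − 2.
N(y) = y·f'(y) − f(y) = y·(3y^2 − 2) − (y^3 − 2y − 7) = 2y^3 + 7.
N(2) = 23.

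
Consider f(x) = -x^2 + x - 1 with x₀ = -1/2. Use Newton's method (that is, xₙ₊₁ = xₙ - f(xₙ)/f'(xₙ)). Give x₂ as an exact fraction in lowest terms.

55/16

f'(x) = -2x + 1.
f(-1/2) = -7/4, f'(-1/2) = 2, so x₁ = (-1/2) - (-7/4)/2 = 3/8.
f(3/8) = -49/64, f'(3/8) = 1/4, so x₂ = (3/8) - (-49/64)/(1/4) = 55/16.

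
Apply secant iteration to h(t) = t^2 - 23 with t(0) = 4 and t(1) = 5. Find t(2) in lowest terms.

h(4) = -7, h(5) = 2. t(2) = 5 - 2·(5 - 4)/(2 - (-7)) = 43/9.

43/9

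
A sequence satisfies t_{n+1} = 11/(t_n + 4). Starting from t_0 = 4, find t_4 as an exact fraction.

t_1 = 11/(4 + 4) = 11/8.
t_2 = 11/(11/8 + 4) = 88/43.
t_3 = 11/(88/43 + 4) = 473/260.
t_4 = 11/(473/260 + 4) = 2860/1513.

2860/1513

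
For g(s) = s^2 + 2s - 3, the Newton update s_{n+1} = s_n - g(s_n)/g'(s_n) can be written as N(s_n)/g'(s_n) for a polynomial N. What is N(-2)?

g'(s) = 2s + 2.
N(s) = s·g'(s) - g(s) = s·(2s + 2) - (s^2 + 2s - 3) = s^2 + 3.
N(-2) = 7.

7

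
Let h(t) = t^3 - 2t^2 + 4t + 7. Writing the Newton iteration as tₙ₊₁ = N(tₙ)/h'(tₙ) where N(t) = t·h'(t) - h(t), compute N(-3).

-79

h'(t) = 3t^2 - 4t + 4.
N(t) = t·h'(t) - h(t) = t·(3t^2 - 4t + 4) - (t^3 - 2t^2 + 4t + 7) = 2t^3 - 2t^2 - 7.
N(-3) = -79.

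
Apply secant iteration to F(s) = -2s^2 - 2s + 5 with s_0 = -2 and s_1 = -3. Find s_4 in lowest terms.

F(-2) = 1, F(-3) = -7. s_2 = (-3) - (-7)·((-3) - (-2))/((-7) - 1) = -17/8.
F(-3) = -7, F(-17/8) = 7/32. s_3 = (-17/8) - (7/32)·((-17/8) - (-3))/((7/32) - (-7)) = -71/33.
F(-17/8) = 7/32, F(-71/33) = 49/1089. s_4 = (-71/33) - (49/1089)·((-71/33) - (-17/8))/((49/1089) - (7/32)) = -1867/865.

-1867/865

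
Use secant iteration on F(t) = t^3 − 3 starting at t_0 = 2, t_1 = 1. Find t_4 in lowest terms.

F(2) = 5, F(1) = −2. t_2 = 1 − (−2)·(1 − 2)/((−2) − 5) = 9/7.
F(1) = −2, F(9/7) = −300/343. t_3 = (9/7) − (−300/343)·((9/7) − 1)/((−300/343) − (−2)) = 291/193.
F(9/7) = −300/343, F(291/193) = 3075000/7189057. t_4 = (291/193) − (3075000/7189057)·((291/193) − (9/7))/((3075000/7189057) − (−300/343)) = 5119903/3568269.

5119903/3568269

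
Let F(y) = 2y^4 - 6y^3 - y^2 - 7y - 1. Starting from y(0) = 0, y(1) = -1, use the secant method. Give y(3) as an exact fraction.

-2115/19951

F(0) = -1, F(-1) = 13. y(2) = (-1) - 13·((-1) - 0)/(13 - (-1)) = -1/14.
F(-1) = 13, F(-1/14) = -9659/19208. y(3) = (-1/14) - (-9659/19208)·((-1/14) - (-1))/((-9659/19208) - 13) = -2115/19951.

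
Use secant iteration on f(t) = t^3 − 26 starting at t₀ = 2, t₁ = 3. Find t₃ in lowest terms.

f(2) = −18, f(3) = 1. t₂ = 3 − 1·(3 − 2)/(1 − (−18)) = 56/19.
f(3) = 1, f(56/19) = −2718/6859. t₃ = (56/19) − (−2718/6859)·((56/19) − 3)/((−2718/6859) − 1) = 28370/9577.

28370/9577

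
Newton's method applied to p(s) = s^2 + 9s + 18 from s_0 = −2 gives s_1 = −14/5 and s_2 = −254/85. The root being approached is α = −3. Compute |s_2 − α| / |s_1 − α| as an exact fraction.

s_1 − α = −14/5 − (−3) = −14/5 + 3 = 1/5, so |s_1 − α| = 1/5.
s_2 − α = −254/85 − (−3) = −254/85 + 3 = 1/85, so |s_2 − α| = 1/85.
Ratio = (1/85) / (1/5) = 1/17.

1/17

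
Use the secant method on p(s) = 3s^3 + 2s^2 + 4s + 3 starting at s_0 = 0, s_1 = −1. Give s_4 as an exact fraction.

−2649063/3634213

p(0) = 3, p(−1) = −2. s_2 = (−1) − (−2)·((−1) − 0)/((−2) − 3) = −3/5.
p(−1) = −2, p(−3/5) = 84/125. s_3 = (−3/5) − (84/125)·((−3/5) − (−1))/((84/125) − (−2)) = −117/167.
p(−3/5) = 84/125, p(−117/167) = 687624/4657463. s_4 = (−117/167) − (687624/4657463)·((−117/167) − (−3/5))/((687624/4657463) − (84/125)) = −2649063/3634213.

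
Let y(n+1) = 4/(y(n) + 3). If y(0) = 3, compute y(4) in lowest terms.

180/179

y(1) = 4/(3 + 3) = 2/3.
y(2) = 4/(2/3 + 3) = 12/11.
y(3) = 4/(12/11 + 3) = 44/45.
y(4) = 4/(44/45 + 3) = 180/179.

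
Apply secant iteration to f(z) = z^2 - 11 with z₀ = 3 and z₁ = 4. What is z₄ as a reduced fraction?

f(3) = -2, f(4) = 5. z₂ = 4 - 5·(4 - 3)/(5 - (-2)) = 23/7.
f(4) = 5, f(23/7) = -10/49. z₃ = (23/7) - (-10/49)·((23/7) - 4)/((-10/49) - 5) = 169/51.
f(23/7) = -10/49, f(169/51) = -50/2601. z₄ = (169/51) - (-50/2601)·((169/51) - (23/7))/((-50/2601) - (-10/49)) = 3907/1178.

3907/1178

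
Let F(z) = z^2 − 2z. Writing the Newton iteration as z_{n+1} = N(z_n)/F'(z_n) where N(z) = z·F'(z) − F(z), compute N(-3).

F'(z) = 2z − 2.
N(z) = z·F'(z) − F(z) = z·(2z − 2) − (z^2 − 2z) = z^2.
N(-3) = 9.

9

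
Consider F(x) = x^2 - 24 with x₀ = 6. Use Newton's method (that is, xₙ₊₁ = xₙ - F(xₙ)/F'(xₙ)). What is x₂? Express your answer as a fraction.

49/10

F'(x) = 2x.
F(6) = 12, F'(6) = 12, so x₁ = 6 - 12/12 = 5.
F(5) = 1, F'(5) = 10, so x₂ = 5 - 1/10 = 49/10.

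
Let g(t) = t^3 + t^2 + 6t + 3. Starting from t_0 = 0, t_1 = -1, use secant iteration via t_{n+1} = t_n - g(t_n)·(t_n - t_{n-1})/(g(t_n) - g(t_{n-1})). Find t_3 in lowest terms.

g(0) = 3, g(-1) = -3. t_2 = (-1) - (-3)·((-1) - 0)/((-3) - 3) = -1/2.
g(-1) = -3, g(-1/2) = 1/8. t_3 = (-1/2) - (1/8)·((-1/2) - (-1))/((1/8) - (-3)) = -13/25.

-13/25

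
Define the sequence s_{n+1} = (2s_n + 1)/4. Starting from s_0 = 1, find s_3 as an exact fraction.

9/16

s_1 = (2·1 + 1)/4 = 3/4.
s_2 = (2·(3/4) + 1)/4 = 5/8.
s_3 = (2·(5/8) + 1)/4 = 9/16.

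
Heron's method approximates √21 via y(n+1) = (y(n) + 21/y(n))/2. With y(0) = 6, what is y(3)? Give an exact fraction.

y(1) = (6 + 21/6)/2 = 19/4.
y(2) = (19/4 + 21/(19/4))/2 = 697/152.
y(3) = (697/152 + 21/(697/152))/2 = 970993/211888.

970993/211888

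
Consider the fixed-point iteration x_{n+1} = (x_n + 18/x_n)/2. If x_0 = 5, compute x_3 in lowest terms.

26628001/6276280

x_1 = (5 + 18/5)/2 = 43/10.
x_2 = (43/10 + 18/(43/10))/2 = 3649/860.
x_3 = (3649/860 + 18/(3649/860))/2 = 26628001/6276280.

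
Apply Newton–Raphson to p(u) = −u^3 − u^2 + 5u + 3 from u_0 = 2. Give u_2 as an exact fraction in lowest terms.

5691/2728

p'(u) = −3u^2 − 2u + 5.
p(2) = 1, p'(2) = −11, so u_1 = 2 − 1/(−11) = 23/11.
p(23/11) = −78/1331, p'(23/11) = −1488/121, so u_2 = (23/11) − (−78/1331)/(−1488/121) = 5691/2728.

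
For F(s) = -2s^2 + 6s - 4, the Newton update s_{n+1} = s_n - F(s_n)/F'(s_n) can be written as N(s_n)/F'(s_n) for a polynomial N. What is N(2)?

-4

F'(s) = -4s + 6.
N(s) = s·F'(s) - F(s) = s·(-4s + 6) - (-2s^2 + 6s - 4) = -2s^2 + 4.
N(2) = -4.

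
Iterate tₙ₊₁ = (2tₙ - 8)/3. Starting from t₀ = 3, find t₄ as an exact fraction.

-472/81

t₁ = (2·3 - 8)/3 = -2/3.
t₂ = (2·(-2/3) - 8)/3 = -28/9.
t₃ = (2·(-28/9) - 8)/3 = -128/27.
t₄ = (2·(-128/27) - 8)/3 = -472/81.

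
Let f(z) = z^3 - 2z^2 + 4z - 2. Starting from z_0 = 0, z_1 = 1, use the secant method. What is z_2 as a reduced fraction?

2/3

f(0) = -2, f(1) = 1. z_2 = 1 - 1·(1 - 0)/(1 - (-2)) = 2/3.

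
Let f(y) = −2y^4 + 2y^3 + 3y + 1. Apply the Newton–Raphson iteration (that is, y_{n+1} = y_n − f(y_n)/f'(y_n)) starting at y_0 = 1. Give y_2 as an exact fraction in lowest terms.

f'(y) = −8y^3 + 6y^2 + 3.
f(1) = 4, f'(1) = 1, so y_1 = 1 − 4/1 = −3.
f(−3) = −224, f'(−3) = 273, so y_2 = (−3) − (−224)/273 = −85/39.

−85/39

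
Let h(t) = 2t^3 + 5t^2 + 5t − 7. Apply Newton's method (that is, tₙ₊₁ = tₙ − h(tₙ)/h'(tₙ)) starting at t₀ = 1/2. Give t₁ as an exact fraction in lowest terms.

h'(t) = 6t^2 + 10t + 5.
h(1/2) = −3, h'(1/2) = 23/2, so t₁ = (1/2) − (−3)/(23/2) = 35/46.

35/46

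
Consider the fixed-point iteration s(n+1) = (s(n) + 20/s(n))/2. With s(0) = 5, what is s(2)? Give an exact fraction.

161/36

s(1) = (5 + 20/5)/2 = 9/2.
s(2) = (9/2 + 20/(9/2))/2 = 161/36.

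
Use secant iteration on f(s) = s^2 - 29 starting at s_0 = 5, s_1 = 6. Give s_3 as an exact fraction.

f(5) = -4, f(6) = 7. s_2 = 6 - 7·(6 - 5)/(7 - (-4)) = 59/11.
f(6) = 7, f(59/11) = -28/121. s_3 = (59/11) - (-28/121)·((59/11) - 6)/((-28/121) - 7) = 673/125.

673/125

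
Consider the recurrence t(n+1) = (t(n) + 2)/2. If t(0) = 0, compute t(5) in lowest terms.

t(1) = (0 + 2)/2 = 1.
t(2) = (1 + 2)/2 = 3/2.
t(3) = ((3/2) + 2)/2 = 7/4.
t(4) = ((7/4) + 2)/2 = 15/8.
t(5) = ((15/8) + 2)/2 = 31/16.

31/16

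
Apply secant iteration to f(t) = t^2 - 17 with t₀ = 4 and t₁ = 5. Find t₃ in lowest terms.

f(4) = -1, f(5) = 8. t₂ = 5 - 8·(5 - 4)/(8 - (-1)) = 37/9.
f(5) = 8, f(37/9) = -8/81. t₃ = (37/9) - (-8/81)·((37/9) - 5)/((-8/81) - 8) = 169/41.

169/41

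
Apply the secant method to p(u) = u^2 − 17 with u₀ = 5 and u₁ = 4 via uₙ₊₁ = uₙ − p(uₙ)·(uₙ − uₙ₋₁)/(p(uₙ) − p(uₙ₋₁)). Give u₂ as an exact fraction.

p(5) = 8, p(4) = −1. u₂ = 4 − (−1)·(4 − 5)/((−1) − 8) = 37/9.

37/9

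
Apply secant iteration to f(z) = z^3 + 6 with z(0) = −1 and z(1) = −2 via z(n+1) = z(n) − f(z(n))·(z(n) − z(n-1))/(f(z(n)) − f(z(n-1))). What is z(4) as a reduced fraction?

−17817764/9802299

f(−1) = 5, f(−2) = −2. z(2) = (−2) − (−2)·((−2) − (−1))/((−2) − 5) = −12/7.
f(−2) = −2, f(−12/7) = 330/343. z(3) = (−12/7) − (330/343)·((−12/7) − (−2))/((330/343) − (−2)) = −459/254.
f(−12/7) = 330/343, f(−459/254) = 1619805/16387064. z(4) = (−459/254) − (1619805/16387064)·((−459/254) − (−12/7))/((1619805/16387064) − (330/343)) = −17817764/9802299.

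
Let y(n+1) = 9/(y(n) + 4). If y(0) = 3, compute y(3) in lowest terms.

y(1) = 9/(3 + 4) = 9/7.
y(2) = 9/(9/7 + 4) = 63/37.
y(3) = 9/(63/37 + 4) = 333/211.

333/211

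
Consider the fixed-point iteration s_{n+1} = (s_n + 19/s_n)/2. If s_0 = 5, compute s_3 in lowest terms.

s_1 = (5 + 19/5)/2 = 22/5.
s_2 = (22/5 + 19/(22/5))/2 = 959/220.
s_3 = (959/220 + 19/(959/220))/2 = 1839281/421960.

1839281/421960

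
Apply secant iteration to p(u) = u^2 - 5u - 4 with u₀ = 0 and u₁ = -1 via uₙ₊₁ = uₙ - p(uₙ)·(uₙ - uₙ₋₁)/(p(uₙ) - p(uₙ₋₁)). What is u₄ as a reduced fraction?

-134/191

p(0) = -4, p(-1) = 2. u₂ = (-1) - 2·((-1) - 0)/(2 - (-4)) = -2/3.
p(-1) = 2, p(-2/3) = -2/9. u₃ = (-2/3) - (-2/9)·((-2/3) - (-1))/((-2/9) - 2) = -7/10.
p(-2/3) = -2/9, p(-7/10) = -1/100. u₄ = (-7/10) - (-1/100)·((-7/10) - (-2/3))/((-1/100) - (-2/9)) = -134/191.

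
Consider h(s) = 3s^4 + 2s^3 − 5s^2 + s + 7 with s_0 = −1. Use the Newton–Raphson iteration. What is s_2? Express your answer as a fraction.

h'(s) = 12s^3 + 6s^2 − 10s + 1.
h(−1) = 2, h'(−1) = 5, so s_1 = (−1) − 2/5 = −7/5.
h(−7/5) = 1148/625, h'(−7/5) = −771/125, so s_2 = (−7/5) − (1148/625)/(−771/125) = −4249/3855.

−4249/3855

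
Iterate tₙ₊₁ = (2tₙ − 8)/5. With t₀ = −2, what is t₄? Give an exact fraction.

t₁ = (2·(−2) − 8)/5 = −12/5.
t₂ = (2·(−12/5) − 8)/5 = −64/25.
t₃ = (2·(−64/25) − 8)/5 = −328/125.
t₄ = (2·(−328/125) − 8)/5 = −1656/625.

−1656/625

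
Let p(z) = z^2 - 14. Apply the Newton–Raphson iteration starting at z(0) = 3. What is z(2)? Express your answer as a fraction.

1033/276

p'(z) = 2z.
p(3) = -5, p'(3) = 6, so z(1) = 3 - (-5)/6 = 23/6.
p(23/6) = 25/36, p'(23/6) = 23/3, so z(2) = (23/6) - (25/36)/(23/3) = 1033/276.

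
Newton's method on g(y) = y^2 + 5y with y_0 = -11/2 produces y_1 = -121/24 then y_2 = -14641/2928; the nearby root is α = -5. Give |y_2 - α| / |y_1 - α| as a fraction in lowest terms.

y_1 - α = -121/24 - (-5) = -121/24 + 5 = -1/24, so |y_1 - α| = 1/24.
y_2 - α = -14641/2928 - (-5) = -14641/2928 + 5 = -1/2928, so |y_2 - α| = 1/2928.
Ratio = (1/2928) / (1/24) = 1/122.

1/122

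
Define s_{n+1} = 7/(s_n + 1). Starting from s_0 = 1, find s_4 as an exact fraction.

s_1 = 7/(1 + 1) = 7/2.
s_2 = 7/(7/2 + 1) = 14/9.
s_3 = 7/(14/9 + 1) = 63/23.
s_4 = 7/(63/23 + 1) = 161/86.

161/86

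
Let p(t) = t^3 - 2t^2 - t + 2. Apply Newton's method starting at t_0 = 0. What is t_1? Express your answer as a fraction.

2

p'(t) = 3t^2 - 4t - 1.
p(0) = 2, p'(0) = -1, so t_1 = 0 - 2/(-1) = 2.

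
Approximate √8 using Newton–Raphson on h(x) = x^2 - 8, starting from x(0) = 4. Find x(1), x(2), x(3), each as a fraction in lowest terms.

h'(x) = 2x.
h(4) = 8, h'(4) = 8, so x(1) = 4 - 8/8 = 3.
h(3) = 1, h'(3) = 6, so x(2) = 3 - 1/6 = 17/6.
h(17/6) = 1/36, h'(17/6) = 17/3, so x(3) = (17/6) - (1/36)/(17/3) = 577/204.

x(1) = 3, x(2) = 17/6, x(3) = 577/204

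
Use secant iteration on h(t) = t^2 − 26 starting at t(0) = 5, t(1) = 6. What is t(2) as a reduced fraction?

h(5) = −1, h(6) = 10. t(2) = 6 − 10·(6 − 5)/(10 − (−1)) = 56/11.

56/11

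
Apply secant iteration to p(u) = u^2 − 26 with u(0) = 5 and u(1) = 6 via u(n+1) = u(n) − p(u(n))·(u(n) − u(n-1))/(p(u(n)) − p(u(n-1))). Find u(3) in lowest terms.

p(5) = −1, p(6) = 10. u(2) = 6 − 10·(6 − 5)/(10 − (−1)) = 56/11.
p(6) = 10, p(56/11) = −10/121. u(3) = (56/11) − (−10/121)·((56/11) − 6)/((−10/121) − 10) = 311/61.

311/61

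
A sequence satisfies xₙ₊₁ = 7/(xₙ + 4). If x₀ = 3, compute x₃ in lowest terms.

35/27

x₁ = 7/(3 + 4) = 1.
x₂ = 7/(1 + 4) = 7/5.
x₃ = 7/(7/5 + 4) = 35/27.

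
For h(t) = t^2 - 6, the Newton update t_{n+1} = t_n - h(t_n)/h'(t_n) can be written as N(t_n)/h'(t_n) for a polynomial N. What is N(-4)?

h'(t) = 2t.
N(t) = t·h'(t) - h(t) = t·(2t) - (t^2 - 6) = t^2 + 6.
N(-4) = 22.

22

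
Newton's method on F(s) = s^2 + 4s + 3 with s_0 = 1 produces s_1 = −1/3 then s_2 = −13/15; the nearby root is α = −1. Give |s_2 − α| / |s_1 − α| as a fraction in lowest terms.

s_1 − α = −1/3 − (−1) = −1/3 + 1 = 2/3, so |s_1 − α| = 2/3.
s_2 − α = −13/15 − (−1) = −13/15 + 1 = 2/15, so |s_2 − α| = 2/15.
Ratio = (2/15) / (2/3) = 1/5.

1/5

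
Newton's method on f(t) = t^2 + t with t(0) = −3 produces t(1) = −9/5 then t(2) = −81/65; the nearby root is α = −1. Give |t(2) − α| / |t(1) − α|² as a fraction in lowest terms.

t(1) − α = −9/5 − (−1) = −9/5 + 1 = −4/5, so |t(1) − α| = 4/5.
t(2) − α = −81/65 − (−1) = −81/65 + 1 = −16/65, so |t(2) − α| = 16/65.
|t(1) − α|² = 16/25.
Ratio = (16/65) / (16/25) = 5/13.

5/13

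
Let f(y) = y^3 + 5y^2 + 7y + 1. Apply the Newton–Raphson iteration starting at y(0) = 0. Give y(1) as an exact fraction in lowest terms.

f'(y) = 3y^2 + 10y + 7.
f(0) = 1, f'(0) = 7, so y(1) = 0 − 1/7 = −1/7.

−1/7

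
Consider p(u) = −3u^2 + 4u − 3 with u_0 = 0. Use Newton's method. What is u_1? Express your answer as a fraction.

3/4

p'(u) = −6u + 4.
p(0) = −3, p'(0) = 4, so u_1 = 0 − (−3)/4 = 3/4.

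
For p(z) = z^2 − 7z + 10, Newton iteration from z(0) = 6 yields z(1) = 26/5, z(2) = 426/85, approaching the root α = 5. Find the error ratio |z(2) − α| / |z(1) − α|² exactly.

z(1) − α = 26/5 − 5 = 1/5, so |z(1) − α| = 1/5.
z(2) − α = 426/85 − 5 = 1/85, so |z(2) − α| = 1/85.
|z(1) − α|² = 1/25.
Ratio = (1/85) / (1/25) = 5/17.

5/17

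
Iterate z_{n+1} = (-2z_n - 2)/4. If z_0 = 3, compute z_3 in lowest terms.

z_1 = (-2·3 - 2)/4 = -2.
z_2 = (-2·(-2) - 2)/4 = 1/2.
z_3 = (-2·(1/2) - 2)/4 = -3/4.

-3/4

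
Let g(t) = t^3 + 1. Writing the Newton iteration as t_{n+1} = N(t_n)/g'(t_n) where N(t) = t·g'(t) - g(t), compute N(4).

g'(t) = 3t^2.
N(t) = t·g'(t) - g(t) = t·(3t^2) - (t^3 + 1) = 2t^3 - 1.
N(4) = 127.

127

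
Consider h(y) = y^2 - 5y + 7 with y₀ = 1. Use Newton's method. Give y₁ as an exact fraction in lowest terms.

h'(y) = 2y - 5.
h(1) = 3, h'(1) = -3, so y₁ = 1 - 3/(-3) = 2.

2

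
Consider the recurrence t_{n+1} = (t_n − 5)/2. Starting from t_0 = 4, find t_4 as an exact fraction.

t_1 = (4 − 5)/2 = −1/2.
t_2 = ((−1/2) − 5)/2 = −11/4.
t_3 = ((−11/4) − 5)/2 = −31/8.
t_4 = ((−31/8) − 5)/2 = −71/16.

−71/16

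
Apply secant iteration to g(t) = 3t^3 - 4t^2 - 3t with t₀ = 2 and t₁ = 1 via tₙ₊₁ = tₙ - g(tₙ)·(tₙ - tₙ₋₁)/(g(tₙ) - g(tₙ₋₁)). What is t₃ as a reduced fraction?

g(2) = 2, g(1) = -4. t₂ = 1 - (-4)·(1 - 2)/((-4) - 2) = 5/3.
g(1) = -4, g(5/3) = -20/9. t₃ = (5/3) - (-20/9)·((5/3) - 1)/((-20/9) - (-4)) = 5/2.

5/2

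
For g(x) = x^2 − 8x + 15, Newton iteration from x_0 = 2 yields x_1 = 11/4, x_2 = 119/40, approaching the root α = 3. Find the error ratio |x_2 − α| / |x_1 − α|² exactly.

2/5

x_1 − α = 11/4 − 3 = −1/4, so |x_1 − α| = 1/4.
x_2 − α = 119/40 − 3 = −1/40, so |x_2 − α| = 1/40.
|x_1 − α|² = 1/16.
Ratio = (1/40) / (1/16) = 2/5.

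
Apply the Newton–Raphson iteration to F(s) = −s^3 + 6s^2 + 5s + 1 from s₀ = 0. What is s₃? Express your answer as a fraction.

−203/565

F'(s) = −3s^2 + 12s + 5.
F(0) = 1, F'(0) = 5, so s₁ = 0 − 1/5 = −1/5.
F(−1/5) = 31/125, F'(−1/5) = 62/25, so s₂ = (−1/5) − (31/125)/(62/25) = −3/10.
F(−3/10) = 67/1000, F'(−3/10) = 113/100, so s₃ = (−3/10) − (67/1000)/(113/100) = −203/565.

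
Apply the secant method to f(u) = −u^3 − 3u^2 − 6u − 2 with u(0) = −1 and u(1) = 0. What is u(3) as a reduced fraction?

−8/19

f(−1) = 2, f(0) = −2. u(2) = 0 − (−2)·(0 − (−1))/((−2) − 2) = −1/2.
f(0) = −2, f(−1/2) = 3/8. u(3) = (−1/2) − (3/8)·((−1/2) − 0)/((3/8) − (−2)) = −8/19.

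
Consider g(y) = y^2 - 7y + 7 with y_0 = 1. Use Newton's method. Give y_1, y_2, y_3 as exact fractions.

y_1 = 6/5, y_2 = 139/115, y_3 = 73254/60605

g'(y) = 2y - 7.
g(1) = 1, g'(1) = -5, so y_1 = 1 - 1/(-5) = 6/5.
g(6/5) = 1/25, g'(6/5) = -23/5, so y_2 = (6/5) - (1/25)/(-23/5) = 139/115.
g(139/115) = 1/13225, g'(139/115) = -527/115, so y_3 = (139/115) - (1/13225)/(-527/115) = 73254/60605.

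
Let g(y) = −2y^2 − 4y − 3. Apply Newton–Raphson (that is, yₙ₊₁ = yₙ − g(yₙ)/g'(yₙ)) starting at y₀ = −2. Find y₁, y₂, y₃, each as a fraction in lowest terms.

y₁ = −5/4, y₂ = −1/8, y₃ = −95/112

g'(y) = −4y − 4.
g(−2) = −3, g'(−2) = 4, so y₁ = (−2) − (−3)/4 = −5/4.
g(−5/4) = −9/8, g'(−5/4) = 1, so y₂ = (−5/4) − (−9/8)/1 = −1/8.
g(−1/8) = −81/32, g'(−1/8) = −7/2, so y₃ = (−1/8) − (−81/32)/(−7/2) = −95/112.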